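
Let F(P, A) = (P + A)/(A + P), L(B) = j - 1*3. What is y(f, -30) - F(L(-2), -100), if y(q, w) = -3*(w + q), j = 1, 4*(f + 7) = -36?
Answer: 137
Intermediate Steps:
f = -16 (f = -7 + (¼)*(-36) = -7 - 9 = -16)
L(B) = -2 (L(B) = 1 - 1*3 = 1 - 3 = -2)
y(q, w) = -3*q - 3*w (y(q, w) = -3*(q + w) = -3*q - 3*w)
F(P, A) = 1 (F(P, A) = (A + P)/(A + P) = 1)
y(f, -30) - F(L(-2), -100) = (-3*(-16) - 3*(-30)) - 1*1 = (48 + 90) - 1 = 138 - 1 = 137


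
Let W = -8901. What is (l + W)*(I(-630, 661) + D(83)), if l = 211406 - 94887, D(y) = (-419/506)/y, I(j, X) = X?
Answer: 1493751776531/20999 ≈ 7.1134e+7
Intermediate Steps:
D(y) = -419/(506*y) (D(y) = (-419*1/506)/y = -419/(506*y))
l = 116519
(l + W)*(I(-630, 661) + D(83)) = (116519 - 8901)*(661 - 419/506/83) = 107618*(661 - 419/506*1/83) = 107618*(661 - 419/41998) = 107618*(27760259/41998) = 1493751776531/20999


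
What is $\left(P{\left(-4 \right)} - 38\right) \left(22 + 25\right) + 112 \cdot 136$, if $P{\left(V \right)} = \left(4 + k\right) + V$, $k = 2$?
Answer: $13540$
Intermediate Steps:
$P{\left(V \right)} = 6 + V$ ($P{\left(V \right)} = \left(4 + 2\right) + V = 6 + V$)
$\left(P{\left(-4 \right)} - 38\right) \left(22 + 25\right) + 112 \cdot 136 = \left(\left(6 - 4\right) - 38\right) \left(22 + 25\right) + 112 \cdot 136 = \left(2 - 38\right) 47 + 15232 = \left(-36\right) 47 + 15232 = -1692 + 15232 = 13540$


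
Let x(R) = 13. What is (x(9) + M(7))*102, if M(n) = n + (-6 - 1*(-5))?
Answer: 1938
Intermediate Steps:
M(n) = -1 + n (M(n) = n + (-6 + 5) = n - 1 = -1 + n)
(x(9) + M(7))*102 = (13 + (-1 + 7))*102 = (13 + 6)*102 = 19*102 = 1938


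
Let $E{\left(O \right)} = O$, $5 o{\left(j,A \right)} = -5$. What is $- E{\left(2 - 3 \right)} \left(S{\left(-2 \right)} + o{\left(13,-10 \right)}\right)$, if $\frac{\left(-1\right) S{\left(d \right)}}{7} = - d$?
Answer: $-15$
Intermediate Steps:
$o{\left(j,A \right)} = -1$ ($o{\left(j,A \right)} = \frac{1}{5} \left(-5\right) = -1$)
$S{\left(d \right)} = 7 d$ ($S{\left(d \right)} = - 7 \left(- d\right) = 7 d$)
$- E{\left(2 - 3 \right)} \left(S{\left(-2 \right)} + o{\left(13,-10 \right)}\right) = - \left(2 - 3\right) \left(7 \left(-2\right) - 1\right) = - \left(2 - 3\right) \left(-14 - 1\right) = - \left(-1\right) \left(-15\right) = \left(-1\right) 15 = -15$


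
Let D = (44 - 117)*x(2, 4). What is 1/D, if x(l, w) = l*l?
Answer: -1/292 ≈ -0.0034247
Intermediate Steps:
x(l, w) = l²
D = -292 (D = (44 - 117)*2² = -73*4 = -292)
1/D = 1/(-292) = -1/292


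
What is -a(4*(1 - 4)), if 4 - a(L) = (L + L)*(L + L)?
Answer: 572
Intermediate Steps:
a(L) = 4 - 4*L**2 (a(L) = 4 - (L + L)*(L + L) = 4 - 2*L*2*L = 4 - 4*L**2)
-a(4*(1 - 4)) = -(4 - 4*16*(1 - 4)**2) = -(4 - 4*(4*(-3))**2) = -(4 - 4*(-12)**2) = -(4 - 4*144) = -(4 - 576) = -1*(-572) = 572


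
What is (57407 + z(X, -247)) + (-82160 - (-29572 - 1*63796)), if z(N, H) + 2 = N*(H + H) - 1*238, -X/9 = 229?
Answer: 1086509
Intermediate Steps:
X = -2061 (X = -9*229 = -2061)
z(N, H) = -240 + 2*H*N (z(N, H) = -2 + (N*(H + H) - 1*238) = -2 + (N*(2*H) - 238) = -2 + (2*H*N - 238) = -2 + (-238 + 2*H*N) = -240 + 2*H*N)
(57407 + z(X, -247)) + (-82160 - (-29572 - 1*63796)) = (57407 + (-240 + 2*(-247)*(-2061))) + (-82160 - (-29572 - 1*63796)) = (57407 + (-240 + 1018134)) + (-82160 - (-29572 - 63796)) = (57407 + 1017894) + (-82160 - 1*(-93368)) = 1075301 + (-82160 + 93368) = 1075301 + 11208 = 1086509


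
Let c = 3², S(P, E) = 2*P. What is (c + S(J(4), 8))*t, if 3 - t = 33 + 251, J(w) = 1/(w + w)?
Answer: -10397/4 ≈ -2599.3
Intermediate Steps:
J(w) = 1/(2*w)
t = -281 (t = 3 - (33 + 251) = 3 - 1*284 = 3 - 284 = -281)
c = 9
(c + S(J(4), 8))*t = (9 + 2*((½)/4))*(-281) = (9 + 2*((½)*(¼)))*(-281) = (9 + 2*(⅛))*(-281) = (9 + ¼)*(-281) = (37/4)*(-281) = -10397/4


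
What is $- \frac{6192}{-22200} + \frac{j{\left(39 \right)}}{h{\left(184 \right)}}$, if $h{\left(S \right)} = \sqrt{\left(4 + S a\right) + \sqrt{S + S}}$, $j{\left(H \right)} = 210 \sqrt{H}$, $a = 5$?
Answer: $\frac{258}{925} + \frac{105 \sqrt{39}}{\sqrt{231 + \sqrt{23}}} \approx 42.981$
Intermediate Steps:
$h{\left(S \right)} = \sqrt{4 + 5 S + \sqrt{2} \sqrt{S}}$ ($h{\left(S \right)} = \sqrt{\left(4 + S 5\right) + \sqrt{S + S}} = \sqrt{\left(4 + 5 S\right) + \sqrt{2 S}} = \sqrt{\left(4 + 5 S\right) + \sqrt{2} \sqrt{S}} = \sqrt{4 + 5 S + \sqrt{2} \sqrt{S}}$)
$- \frac{6192}{-22200} + \frac{j{\left(39 \right)}}{h{\left(184 \right)}} = - \frac{6192}{-22200} + \frac{210 \sqrt{39}}{\sqrt{4 + 5 \cdot 184 + \sqrt{2} \sqrt{184}}} = \left(-6192\right) \left(- \frac{1}{22200}\right) + \frac{210 \sqrt{39}}{\sqrt{4 + 920 + \sqrt{2} \cdot 2 \sqrt{46}}} = \frac{258}{925} + \frac{210 \sqrt{39}}{\sqrt{4 + 920 + 4 \sqrt{23}}} = \frac{258}{925} + \frac{210 \sqrt{39}}{\sqrt{924 + 4 \sqrt{23}}}$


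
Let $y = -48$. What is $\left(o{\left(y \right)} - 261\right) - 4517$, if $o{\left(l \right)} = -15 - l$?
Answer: $-4745$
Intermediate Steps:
$\left(o{\left(y \right)} - 261\right) - 4517 = \left(\left(-15 - -48\right) - 261\right) - 4517 = \left(\left(-15 + 48\right) - 261\right) - 4517 = \left(33 - 261\right) - 4517 = -228 - 4517 = -4745$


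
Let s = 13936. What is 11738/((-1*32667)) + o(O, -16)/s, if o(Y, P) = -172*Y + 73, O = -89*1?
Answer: 338870359/455247312 ≈ 0.74437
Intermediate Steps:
O = -89
o(Y, P) = 73 - 172*Y
11738/((-1*32667)) + o(O, -16)/s = 11738/((-1*32667)) + (73 - 172*(-89))/13936 = 11738/(-32667) + (73 + 15308)*(1/13936) = 11738*(-1/32667) + 15381*(1/13936) = -11738/32667 + 15381/13936 = 338870359/455247312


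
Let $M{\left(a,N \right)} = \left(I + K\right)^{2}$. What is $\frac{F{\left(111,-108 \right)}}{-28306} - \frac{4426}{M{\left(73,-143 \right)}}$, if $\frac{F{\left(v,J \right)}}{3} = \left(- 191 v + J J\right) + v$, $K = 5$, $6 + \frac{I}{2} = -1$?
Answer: $- \frac{61495919}{1146393} \approx -53.643$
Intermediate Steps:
$I = -14$ ($I = -12 + 2 \left(-1\right) = -12 - 2 = -14$)
$F{\left(v,J \right)} = - 570 v + 3 J^{2}$ ($F{\left(v,J \right)} = 3 \left(\left(- 191 v + J J\right) + v\right) = 3 \left(\left(- 191 v + J^{2}\right) + v\right) = 3 \left(\left(J^{2} - 191 v\right) + v\right) = 3 \left(J^{2} - 190 v\right) = - 570 v + 3 J^{2}$)
$M{\left(a,N \right)} = 81$ ($M{\left(a,N \right)} = \left(-14 + 5\right)^{2} = \left(-9\right)^{2} = 81$)
$\frac{F{\left(111,-108 \right)}}{-28306} - \frac{4426}{M{\left(73,-143 \right)}} = \frac{\left(-570\right) 111 + 3 \left(-108\right)^{2}}{-28306} - \frac{4426}{81} = \left(-63270 + 3 \cdot 11664\right) \left(- \frac{1}{28306}\right) - \frac{4426}{81} = \left(-63270 + 34992\right) \left(- \frac{1}{28306}\right) - \frac{4426}{81} = \left(-28278\right) \left(- \frac{1}{28306}\right) - \frac{4426}{81} = \frac{14139}{14153} - \frac{4426}{81} = - \frac{61495919}{1146393}$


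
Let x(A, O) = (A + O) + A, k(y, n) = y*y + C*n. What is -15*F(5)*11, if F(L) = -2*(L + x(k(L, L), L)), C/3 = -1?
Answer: 9900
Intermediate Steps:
C = -3 (C = 3*(-1) = -3)
k(y, n) = y**2 - 3*n (k(y, n) = y*y - 3*n = y**2 - 3*n)
x(A, O) = O + 2*A
F(L) = -4*L**2 + 8*L (F(L) = -2*(L + (L + 2*(L**2 - 3*L))) = -2*(L + (L + (-6*L + 2*L**2))) = -2*(L + (-5*L + 2*L**2)) = -2*(-4*L + 2*L**2) = -4*L**2 + 8*L)
-15*F(5)*11 = -60*5*(2 - 1*5)*11 = -60*5*(2 - 5)*11 = -60*5*(-3)*11 = -15*(-60)*11 = 900*11 = 9900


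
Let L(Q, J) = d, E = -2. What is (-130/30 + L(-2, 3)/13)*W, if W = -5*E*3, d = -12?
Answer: -2050/13 ≈ -157.69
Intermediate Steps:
L(Q, J) = -12
W = 30 (W = -5*(-2)*3 = 10*3 = 30)
(-130/30 + L(-2, 3)/13)*W = (-130/30 - 12/13)*30 = (-130*1/30 - 12*1/13)*30 = (-13/3 - 12/13)*30 = -205/39*30 = -2050/13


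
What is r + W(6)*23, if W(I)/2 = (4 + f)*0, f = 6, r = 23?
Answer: 23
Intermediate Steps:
W(I) = 0 (W(I) = 2*((4 + 6)*0) = 2*(10*0) = 2*0 = 0)
r + W(6)*23 = 23 + 0*23 = 23 + 0 = 23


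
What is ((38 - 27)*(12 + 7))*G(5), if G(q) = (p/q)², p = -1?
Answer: 209/25 ≈ 8.3600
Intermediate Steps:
G(q) = q⁻² (G(q) = (-1/q)² = q⁻²)
((38 - 27)*(12 + 7))*G(5) = ((38 - 27)*(12 + 7))/5² = (11*19)*(1/25) = 209*(1/25) = 209/25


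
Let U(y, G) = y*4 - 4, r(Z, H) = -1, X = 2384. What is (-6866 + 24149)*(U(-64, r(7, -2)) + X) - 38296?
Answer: 36670796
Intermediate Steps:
U(y, G) = -4 + 4*y (U(y, G) = 4*y - 4 = -4 + 4*y)
(-6866 + 24149)*(U(-64, r(7, -2)) + X) - 38296 = (-6866 + 24149)*((-4 + 4*(-64)) + 2384) - 38296 = 17283*((-4 - 256) + 2384) - 38296 = 17283*(-260 + 2384) - 38296 = 17283*2124 - 38296 = 36709092 - 38296 = 36670796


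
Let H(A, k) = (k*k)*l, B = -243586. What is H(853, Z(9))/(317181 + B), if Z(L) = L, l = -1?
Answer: -81/73595 ≈ -0.0011006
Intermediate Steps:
H(A, k) = -k² (H(A, k) = (k*k)*(-1) = k²*(-1) = -k²)
H(853, Z(9))/(317181 + B) = (-1*9²)/(317181 - 243586) = -1*81/73595 = -81*1/73595 = -81/73595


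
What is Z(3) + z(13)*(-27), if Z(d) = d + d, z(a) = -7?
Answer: 195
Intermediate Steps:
Z(d) = 2*d
Z(3) + z(13)*(-27) = 2*3 - 7*(-27) = 6 + 189 = 195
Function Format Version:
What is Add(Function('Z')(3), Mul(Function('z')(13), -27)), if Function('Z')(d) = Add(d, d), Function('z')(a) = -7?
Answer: 195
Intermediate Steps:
Function('Z')(d) = Mul(2, d)
Add(Function('Z')(3), Mul(Function('z')(13), -27)) = Add(Mul(2, 3), Mul(-7, -27)) = Add(6, 189) = 195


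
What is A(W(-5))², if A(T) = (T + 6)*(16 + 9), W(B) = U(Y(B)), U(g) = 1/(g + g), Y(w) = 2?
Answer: 390625/16 ≈ 24414.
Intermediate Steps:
U(g) = 1/(2*g)
W(B) = ¼ (W(B) = (½)/2 = (½)*(½) = ¼)
A(T) = 150 + 25*T (A(T) = (6 + T)*25 = 150 + 25*T)
A(W(-5))² = (150 + 25*(¼))² = (150 + 25/4)² = (625/4)² = 390625/16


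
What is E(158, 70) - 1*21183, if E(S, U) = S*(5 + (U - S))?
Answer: -34297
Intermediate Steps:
E(S, U) = S*(5 + U - S)
E(158, 70) - 1*21183 = 158*(5 + 70 - 1*158) - 1*21183 = 158*(5 + 70 - 158) - 21183 = 158*(-83) - 21183 = -13114 - 21183 = -34297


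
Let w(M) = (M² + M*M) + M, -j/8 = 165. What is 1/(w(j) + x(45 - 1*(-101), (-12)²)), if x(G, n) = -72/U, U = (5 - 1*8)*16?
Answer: 2/6966963 ≈ 2.8707e-7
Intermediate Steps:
j = -1320 (j = -8*165 = -1320)
U = -48 (U = (5 - 8)*16 = -3*16 = -48)
w(M) = M + 2*M² (w(M) = (M² + M²) + M = 2*M² + M = M + 2*M²)
x(G, n) = 3/2 (x(G, n) = -72/(-48) = -72*(-1/48) = 3/2)
1/(w(j) + x(45 - 1*(-101), (-12)²)) = 1/(-1320*(1 + 2*(-1320)) + 3/2) = 1/(-1320*(1 - 2640) + 3/2) = 1/(-1320*(-2639) + 3/2) = 1/(3483480 + 3/2) = 1/(6966963/2) = 2/6966963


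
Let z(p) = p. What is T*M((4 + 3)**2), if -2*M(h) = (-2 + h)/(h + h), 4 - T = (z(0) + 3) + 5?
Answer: 47/49 ≈ 0.95918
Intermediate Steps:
T = -4 (T = 4 - ((0 + 3) + 5) = 4 - (3 + 5) = 4 - 1*8 = 4 - 8 = -4)
M(h) = -(-2 + h)/(4*h) (M(h) = -(-2 + h)/(2*(h + h)) = -(-2 + h)/(2*(2*h)) = -(-2 + h)*1/(2*h)/2 = -(-2 + h)/(4*h))
T*M((4 + 3)**2) = -(2 - (4 + 3)**2)/((4 + 3)**2) = -(2 - 1*7**2)/(7**2) = -(2 - 1*49)/49 = -(2 - 49)/49 = -(-47)/49 = -4*(-47/196) = 47/49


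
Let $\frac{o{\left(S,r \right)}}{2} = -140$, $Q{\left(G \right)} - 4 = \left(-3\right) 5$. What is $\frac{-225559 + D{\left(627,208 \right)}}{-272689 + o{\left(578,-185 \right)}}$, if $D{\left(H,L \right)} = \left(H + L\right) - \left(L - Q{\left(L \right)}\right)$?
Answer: $\frac{224943}{272969} \approx 0.82406$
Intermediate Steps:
$Q{\left(G \right)} = -11$ ($Q{\left(G \right)} = 4 - 15 = -11$)
$o{\left(S,r \right)} = -280$ ($o{\left(S,r \right)} = 2 \left(-140\right) = -280$)
$D{\left(H,L \right)} = -11 + H$ ($D{\left(H,L \right)} = \left(H + L\right) - \left(11 + L\right) = -11 + H$)
$\frac{-225559 + D{\left(627,208 \right)}}{-272689 + o{\left(578,-185 \right)}} = \frac{-225559 + \left(-11 + 627\right)}{-272689 - 280} = \frac{-225559 + 616}{-272969} = \left(-224943\right) \left(- \frac{1}{272969}\right) = \frac{224943}{272969}$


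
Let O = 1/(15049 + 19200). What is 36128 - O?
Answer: 1237347871/34249 ≈ 36128.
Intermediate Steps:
O = 1/34249 ≈ 2.9198e-5
36128 - O = 36128 - 1*1/34249 = 36128 - 1/34249 = 1237347871/34249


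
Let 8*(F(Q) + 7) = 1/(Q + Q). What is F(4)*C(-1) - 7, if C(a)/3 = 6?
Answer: -4247/32 ≈ -132.72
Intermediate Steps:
F(Q) = -7 + 1/(16*Q) (F(Q) = -7 + 1/(8*(Q + Q)) = -7 + 1/(8*((2*Q))) = -7 + (1/(2*Q))/8 = -7 + 1/(16*Q))
C(a) = 18 (C(a) = 3*6 = 18)
F(4)*C(-1) - 7 = (-7 + (1/16)/4)*18 - 7 = (-7 + (1/16)*(¼))*18 - 7 = (-7 + 1/64)*18 - 7 = -447/64*18 - 7 = -4023/32 - 7 = -4247/32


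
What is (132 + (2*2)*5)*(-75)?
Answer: -11400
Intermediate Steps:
(132 + (2*2)*5)*(-75) = (132 + 4*5)*(-75) = (132 + 20)*(-75) = 152*(-75) = -11400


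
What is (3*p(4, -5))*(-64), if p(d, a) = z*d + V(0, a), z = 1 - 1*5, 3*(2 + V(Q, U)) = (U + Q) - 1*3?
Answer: 3968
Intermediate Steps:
V(Q, U) = -3 + Q/3 + U/3 (V(Q, U) = -2 + ((U + Q) - 1*3)/3 = -2 + ((Q + U) - 3)/3 = -2 + (-3 + Q + U)/3 = -2 + (-1 + Q/3 + U/3) = -3 + Q/3 + U/3)
z = -4 (z = 1 - 5 = -4)
p(d, a) = -3 - 4*d + a/3 (p(d, a) = -4*d + (-3 + (1/3)*0 + a/3) = -4*d + (-3 + 0 + a/3) = -4*d + (-3 + a/3) = -3 - 4*d + a/3)
(3*p(4, -5))*(-64) = (3*(-3 - 4*4 + (1/3)*(-5)))*(-64) = (3*(-3 - 16 - 5/3))*(-64) = (3*(-62/3))*(-64) = -62*(-64) = 3968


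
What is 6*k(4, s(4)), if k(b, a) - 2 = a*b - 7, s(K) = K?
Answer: 66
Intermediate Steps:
k(b, a) = -5 + a*b (k(b, a) = 2 + (a*b - 7) = 2 + (-7 + a*b) = -5 + a*b)
6*k(4, s(4)) = 6*(-5 + 4*4) = 6*(-5 + 16) = 6*11 = 66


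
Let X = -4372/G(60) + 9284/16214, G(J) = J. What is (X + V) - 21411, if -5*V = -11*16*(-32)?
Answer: -249950168/11055 ≈ -22610.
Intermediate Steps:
X = -799211/11055 (X = -4372/60 + 9284/16214 = -4372*1/60 + 9284*(1/16214) = -1093/15 + 422/737 = -799211/11055 ≈ -72.294)
V = -5632/5 (V = -(-11*16)*(-32)/5 = -(-176)*(-32)/5 = -⅕*5632 = -5632/5 ≈ -1126.4)
(X + V) - 21411 = (-799211/11055 - 5632/5) - 21411 = -13251563/11055 - 21411 = -249950168/11055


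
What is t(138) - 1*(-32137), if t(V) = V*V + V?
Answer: 51319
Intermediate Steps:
t(V) = V + V² (t(V) = V² + V = V + V²)
t(138) - 1*(-32137) = 138*(1 + 138) - 1*(-32137) = 138*139 + 32137 = 19182 + 32137 = 51319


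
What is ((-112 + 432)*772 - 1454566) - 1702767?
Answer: -2910293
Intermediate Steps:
((-112 + 432)*772 - 1454566) - 1702767 = (320*772 - 1454566) - 1702767 = (247040 - 1454566) - 1702767 = -1207526 - 1702767 = -2910293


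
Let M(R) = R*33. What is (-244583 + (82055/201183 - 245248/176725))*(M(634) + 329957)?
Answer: -3051227953584099742886/35554065675 ≈ -8.5819e+10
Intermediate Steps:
M(R) = 33*R
(-244583 + (82055/201183 - 245248/176725))*(M(634) + 329957) = (-244583 + (82055/201183 - 245248/176725))*(33*634 + 329957) = (-244583 + (82055*(1/201183) - 245248*1/176725))*(20922 + 329957) = (-244583 + (82055/201183 - 245248/176725))*350879 = (-244583 - 34838558509/35554065675)*350879 = -8695954883547034/35554065675*350879 = -3051227953584099742886/35554065675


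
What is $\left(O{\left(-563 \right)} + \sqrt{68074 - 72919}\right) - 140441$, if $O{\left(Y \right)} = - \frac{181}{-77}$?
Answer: $- \frac{10813776}{77} + i \sqrt{4845} \approx -1.4044 \cdot 10^{5} + 69.606 i$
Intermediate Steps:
$O{\left(Y \right)} = \frac{181}{77}$ ($O{\left(Y \right)} = \left(-181\right) \left(- \frac{1}{77}\right) = \frac{181}{77}$)
$\left(O{\left(-563 \right)} + \sqrt{68074 - 72919}\right) - 140441 = \left(\frac{181}{77} + \sqrt{68074 - 72919}\right) - 140441 = \left(\frac{181}{77} + \sqrt{-4845}\right) - 140441 = \left(\frac{181}{77} + i \sqrt{4845}\right) - 140441 = - \frac{10813776}{77} + i \sqrt{4845}$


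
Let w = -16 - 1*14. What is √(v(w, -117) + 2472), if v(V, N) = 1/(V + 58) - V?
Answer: √490399/14 ≈ 50.020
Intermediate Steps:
w = -30 (w = -16 - 14 = -30)
v(V, N) = 1/(58 + V) - V
√(v(w, -117) + 2472) = √((1 - 1*(-30)² - 58*(-30))/(58 - 30) + 2472) = √((1 - 1*900 + 1740)/28 + 2472) = √((1 - 900 + 1740)/28 + 2472) = √((1/28)*841 + 2472) = √(841/28 + 2472) = √(70057/28) = √490399/14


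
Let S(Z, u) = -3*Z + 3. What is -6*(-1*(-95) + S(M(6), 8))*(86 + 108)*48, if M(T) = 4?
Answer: -4804992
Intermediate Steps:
S(Z, u) = 3 - 3*Z
-6*(-1*(-95) + S(M(6), 8))*(86 + 108)*48 = -6*(-1*(-95) + (3 - 3*4))*(86 + 108)*48 = -6*(95 + (3 - 12))*194*48 = -6*(95 - 9)*194*48 = -516*194*48 = -6*16684*48 = -100104*48 = -4804992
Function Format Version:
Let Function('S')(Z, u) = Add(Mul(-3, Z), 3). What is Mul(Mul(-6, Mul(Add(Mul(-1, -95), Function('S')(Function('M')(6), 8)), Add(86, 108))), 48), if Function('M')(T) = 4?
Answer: -4804992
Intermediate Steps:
Function('S')(Z, u) = Add(3, Mul(-3, Z))
Mul(Mul(-6, Mul(Add(Mul(-1, -95), Function('S')(Function('M')(6), 8)), Add(86, 108))), 48) = Mul(Mul(-6, Mul(Add(Mul(-1, -95), Add(3, Mul(-3, 4))), Add(86, 108))), 48) = Mul(Mul(-6, Mul(Add(95, Add(3, -12)), 194)), 48) = Mul(Mul(-6, Mul(Add(95, -9), 194)), 48) = Mul(Mul(-6, Mul(86, 194)), 48) = Mul(Mul(-6, 16684), 48) = Mul(-100104, 48) = -4804992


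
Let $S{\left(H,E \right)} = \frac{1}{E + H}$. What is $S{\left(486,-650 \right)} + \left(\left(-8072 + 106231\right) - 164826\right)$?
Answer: $- \frac{10933389}{164} \approx -66667.0$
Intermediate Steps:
$S{\left(486,-650 \right)} + \left(\left(-8072 + 106231\right) - 164826\right) = \frac{1}{-650 + 486} + \left(\left(-8072 + 106231\right) - 164826\right) = \frac{1}{-164} + \left(98159 - 164826\right) = - \frac{1}{164} - 66667 = - \frac{10933389}{164}$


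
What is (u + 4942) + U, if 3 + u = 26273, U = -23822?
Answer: 7390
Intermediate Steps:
u = 26270 (u = -3 + 26273 = 26270)
(u + 4942) + U = (26270 + 4942) - 23822 = 31212 - 23822 = 7390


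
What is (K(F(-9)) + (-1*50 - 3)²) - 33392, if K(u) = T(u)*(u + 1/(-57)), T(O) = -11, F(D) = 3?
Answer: -1745101/57 ≈ -30616.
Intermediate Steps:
K(u) = 11/57 - 11*u (K(u) = -11*(u + 1/(-57)) = -11*(u - 1/57) = -11*(-1/57 + u) = 11/57 - 11*u)
(K(F(-9)) + (-1*50 - 3)²) - 33392 = ((11/57 - 11*3) + (-1*50 - 3)²) - 33392 = ((11/57 - 33) + (-50 - 3)²) - 33392 = (-1870/57 + (-53)²) - 33392 = (-1870/57 + 2809) - 33392 = 158243/57 - 33392 = -1745101/57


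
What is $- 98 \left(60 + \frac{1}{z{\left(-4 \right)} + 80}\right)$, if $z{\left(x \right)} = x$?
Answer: $- \frac{223489}{38} \approx -5881.3$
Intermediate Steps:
$- 98 \left(60 + \frac{1}{z{\left(-4 \right)} + 80}\right) = - 98 \left(60 + \frac{1}{-4 + 80}\right) = - 98 \left(60 + \frac{1}{76}\right) = \left(-98\right) \frac{4561}{76} = - \frac{223489}{38}$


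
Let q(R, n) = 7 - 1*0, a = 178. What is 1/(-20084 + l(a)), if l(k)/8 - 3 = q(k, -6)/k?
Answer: -89/1785312 ≈ -4.9851e-5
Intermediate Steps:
q(R, n) = 7 (q(R, n) = 7 + 0 = 7)
l(k) = 24 + 56/k (l(k) = 24 + 8*(7/k) = 24 + 56/k)
1/(-20084 + l(a)) = 1/(-20084 + (24 + 56/178)) = 1/(-20084 + (24 + 56*(1/178))) = 1/(-20084 + (24 + 28/89)) = 1/(-20084 + 2164/89) = 1/(-1785312/89) = -89/1785312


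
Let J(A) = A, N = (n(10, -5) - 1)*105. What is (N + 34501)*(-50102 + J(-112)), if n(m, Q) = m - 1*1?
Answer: -1774612974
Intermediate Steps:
n(m, Q) = -1 + m (n(m, Q) = m - 1 = -1 + m)
N = 840 (N = ((-1 + 10) - 1)*105 = (9 - 1)*105 = 8*105 = 840)
(N + 34501)*(-50102 + J(-112)) = (840 + 34501)*(-50102 - 112) = 35341*(-50214) = -1774612974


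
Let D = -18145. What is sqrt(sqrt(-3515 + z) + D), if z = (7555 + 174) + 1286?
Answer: sqrt(-18145 + 10*sqrt(55)) ≈ 134.43*I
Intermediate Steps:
z = 9015 (z = 7729 + 1286 = 9015)
sqrt(sqrt(-3515 + z) + D) = sqrt(sqrt(-3515 + 9015) - 18145) = sqrt(sqrt(5500) - 18145) = sqrt(10*sqrt(55) - 18145) = sqrt(-18145 + 10*sqrt(55))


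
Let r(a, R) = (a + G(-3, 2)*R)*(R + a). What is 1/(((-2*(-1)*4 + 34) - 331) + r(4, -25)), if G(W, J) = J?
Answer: 1/677 ≈ 0.0014771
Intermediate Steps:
r(a, R) = (R + a)*(a + 2*R) (r(a, R) = (a + 2*R)*(R + a) = (R + a)*(a + 2*R))
1/(((-2*(-1)*4 + 34) - 331) + r(4, -25)) = 1/(((-2*(-1)*4 + 34) - 331) + (4² + 2*(-25)² + 3*(-25)*4)) = 1/(((2*4 + 34) - 331) + (16 + 2*625 - 300)) = 1/(((8 + 34) - 331) + (16 + 1250 - 300)) = 1/((42 - 331) + 966) = 1/(-289 + 966) = 1/677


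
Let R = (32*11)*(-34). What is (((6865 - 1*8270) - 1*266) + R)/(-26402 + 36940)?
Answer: -13639/10538 ≈ -1.2943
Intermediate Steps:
R = -11968 (R = 352*(-34) = -11968)
(((6865 - 1*8270) - 1*266) + R)/(-26402 + 36940) = (((6865 - 1*8270) - 1*266) - 11968)/(-26402 + 36940) = (((6865 - 8270) - 266) - 11968)/10538 = ((-1405 - 266) - 11968)*(1/10538) = (-1671 - 11968)*(1/10538) = -13639*1/10538 = -13639/10538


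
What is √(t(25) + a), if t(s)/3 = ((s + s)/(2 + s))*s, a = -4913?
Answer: I*√42967/3 ≈ 69.095*I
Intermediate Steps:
t(s) = 6*s²/(2 + s) (t(s) = 3*(((s + s)/(2 + s))*s) = 3*(((2*s)/(2 + s))*s) = 3*((2*s/(2 + s))*s) = 3*(2*s²/(2 + s)) = 6*s²/(2 + s))
√(t(25) + a) = √(6*25²/(2 + 25) - 4913) = √(6*625/27 - 4913) = √(6*625*(1/27) - 4913) = √(1250/9 - 4913) = √(-42967/9) = I*√42967/3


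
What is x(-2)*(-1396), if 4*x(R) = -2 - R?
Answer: 0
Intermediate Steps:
x(R) = -1/2 - R/4 (x(R) = (-2 - R)/4 = -1/2 - R/4)
x(-2)*(-1396) = (-1/2 - 1/4*(-2))*(-1396) = (-1/2 + 1/2)*(-1396) = 0*(-1396) = 0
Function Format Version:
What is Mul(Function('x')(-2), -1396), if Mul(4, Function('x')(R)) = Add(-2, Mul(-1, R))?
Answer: 0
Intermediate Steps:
Function('x')(R) = Add(Rational(-1, 2), Mul(Rational(-1, 4), R)) (Function('x')(R) = Mul(Rational(1, 4), Add(-2, Mul(-1, R))) = Add(Rational(-1, 2), Mul(Rational(-1, 4), R)))
Mul(Function('x')(-2), -1396) = Mul(Add(Rational(-1, 2), Mul(Rational(-1, 4), -2)), -1396) = Mul(Add(Rational(-1, 2), Rational(1, 2)), -1396) = Mul(0, -1396) = 0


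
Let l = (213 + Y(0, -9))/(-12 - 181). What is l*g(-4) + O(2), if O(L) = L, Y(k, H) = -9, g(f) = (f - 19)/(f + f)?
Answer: -401/386 ≈ -1.0389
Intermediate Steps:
g(f) = (-19 + f)/(2*f) (g(f) = (-19 + f)/((2*f)) = (-19 + f)*(1/(2*f)) = (-19 + f)/(2*f))
l = -204/193 (l = (213 - 9)/(-12 - 181) = 204/(-193) = 204*(-1/193) = -204/193 ≈ -1.0570)
l*g(-4) + O(2) = -102*(-19 - 4)/(193*(-4)) + 2 = -102*(-1)*(-23)/(193*4) + 2 = -204/193*23/8 + 2 = -1173/386 + 2 = -401/386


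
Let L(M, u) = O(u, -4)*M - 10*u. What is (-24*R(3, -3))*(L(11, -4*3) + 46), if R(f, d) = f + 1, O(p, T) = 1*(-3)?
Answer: -12768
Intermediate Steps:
O(p, T) = -3
R(f, d) = 1 + f
L(M, u) = -10*u - 3*M (L(M, u) = -3*M - 10*u = -10*u - 3*M)
(-24*R(3, -3))*(L(11, -4*3) + 46) = (-24*(1 + 3))*((-(-40)*3 - 3*11) + 46) = (-24*4)*((-10*(-12) - 33) + 46) = -96*((120 - 33) + 46) = -96*(87 + 46) = -96*133 = -12768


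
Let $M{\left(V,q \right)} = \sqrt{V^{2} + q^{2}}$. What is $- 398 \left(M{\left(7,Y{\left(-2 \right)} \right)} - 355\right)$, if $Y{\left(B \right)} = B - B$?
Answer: $138504$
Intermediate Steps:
$Y{\left(B \right)} = 0$
$- 398 \left(M{\left(7,Y{\left(-2 \right)} \right)} - 355\right) = - 398 \left(\sqrt{7^{2} + 0^{2}} - 355\right) = - 398 \left(\sqrt{49 + 0} - 355\right) = - 398 \left(\sqrt{49} - 355\right) = - 398 \left(7 - 355\right) = \left(-398\right) \left(-348\right) = 138504$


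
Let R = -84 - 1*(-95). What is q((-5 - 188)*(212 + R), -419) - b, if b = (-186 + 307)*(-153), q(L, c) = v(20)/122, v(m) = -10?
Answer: 1129288/61 ≈ 18513.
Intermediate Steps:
R = 11 (R = -84 + 95 = 11)
q(L, c) = -5/61 (q(L, c) = -10/122 = -10*1/122 = -5/61)
b = -18513 (b = 121*(-153) = -18513)
q((-5 - 188)*(212 + R), -419) - b = -5/61 - 1*(-18513) = -5/61 + 18513 = 1129288/61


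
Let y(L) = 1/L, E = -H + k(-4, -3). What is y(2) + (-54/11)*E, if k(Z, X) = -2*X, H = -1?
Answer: -745/22 ≈ -33.864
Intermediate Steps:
E = 7 (E = -1*(-1) - 2*(-3) = 1 + 6 = 7)
y(2) + (-54/11)*E = 1/2 - 54/11*7 = ½ - 54*1/11*7 = ½ - 54/11*7 = ½ - 378/11 = -745/22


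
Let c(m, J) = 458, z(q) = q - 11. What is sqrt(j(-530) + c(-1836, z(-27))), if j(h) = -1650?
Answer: 2*I*sqrt(298) ≈ 34.525*I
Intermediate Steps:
z(q) = -11 + q
sqrt(j(-530) + c(-1836, z(-27))) = sqrt(-1650 + 458) = sqrt(-1192) = 2*I*sqrt(298)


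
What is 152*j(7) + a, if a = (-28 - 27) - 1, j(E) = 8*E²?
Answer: 59528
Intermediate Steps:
a = -56 (a = -55 - 1 = -56)
152*j(7) + a = 152*(8*7²) - 56 = 152*(8*49) - 56 = 152*392 - 56 = 59584 - 56 = 59528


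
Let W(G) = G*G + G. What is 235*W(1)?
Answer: 470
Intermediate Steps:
W(G) = G + G² (W(G) = G² + G = G + G²)
235*W(1) = 235*(1*(1 + 1)) = 235*(1*2) = 235*2 = 470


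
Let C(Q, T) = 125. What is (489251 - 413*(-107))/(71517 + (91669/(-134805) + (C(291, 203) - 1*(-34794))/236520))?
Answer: 1133887110436080/152015778329341 ≈ 7.4590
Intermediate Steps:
(489251 - 413*(-107))/(71517 + (91669/(-134805) + (C(291, 203) - 1*(-34794))/236520)) = (489251 - 413*(-107))/(71517 + (91669/(-134805) + (125 - 1*(-34794))/236520)) = (489251 + 44191)/(71517 + (91669*(-1/134805) + (125 + 34794)*(1/236520))) = 533442/(71517 + (-91669/134805 + 34919*(1/236520))) = 533442/(71517 + (-91669/134805 + 34919/236520)) = 533442/(71517 - 1131619739/2125605240) = 533442/(152015778329341/2125605240) = 533442*(2125605240/152015778329341) = 1133887110436080/152015778329341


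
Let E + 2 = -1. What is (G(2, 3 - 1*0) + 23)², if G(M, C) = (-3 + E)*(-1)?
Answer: 841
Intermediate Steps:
E = -3 (E = -2 - 1 = -3)
G(M, C) = 6 (G(M, C) = (-3 - 3)*(-1) = -6*(-1) = 6)
(G(2, 3 - 1*0) + 23)² = (6 + 23)² = 29² = 841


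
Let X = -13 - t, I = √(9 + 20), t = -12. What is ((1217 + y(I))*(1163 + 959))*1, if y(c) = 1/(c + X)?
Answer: 36155697/14 + 1061*√29/14 ≈ 2.5830e+6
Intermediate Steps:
I = √29 ≈ 5.3852
X = -1 (X = -13 - 1*(-12) = -13 + 12 = -1)
y(c) = 1/(-1 + c) (y(c) = 1/(c - 1) = 1/(-1 + c))
((1217 + y(I))*(1163 + 959))*1 = ((1217 + 1/(-1 + √29))*(1163 + 959))*1 = ((1217 + 1/(-1 + √29))*2122)*1 = (2582474 + 2122/(-1 + √29))*1 = 2582474 + 2122/(-1 + √29)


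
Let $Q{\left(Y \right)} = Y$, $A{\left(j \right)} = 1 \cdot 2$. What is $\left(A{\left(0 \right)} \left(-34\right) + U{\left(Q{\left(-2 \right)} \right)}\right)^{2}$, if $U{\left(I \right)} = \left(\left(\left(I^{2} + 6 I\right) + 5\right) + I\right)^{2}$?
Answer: $1849$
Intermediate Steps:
$A{\left(j \right)} = 2$
$U{\left(I \right)} = \left(5 + I^{2} + 7 I\right)^{2}$ ($U{\left(I \right)} = \left(\left(5 + I^{2} + 6 I\right) + I\right)^{2} = \left(5 + I^{2} + 7 I\right)^{2}$)
$\left(A{\left(0 \right)} \left(-34\right) + U{\left(Q{\left(-2 \right)} \right)}\right)^{2} = \left(2 \left(-34\right) + \left(5 + \left(-2\right)^{2} + 7 \left(-2\right)\right)^{2}\right)^{2} = \left(-68 + \left(5 + 4 - 14\right)^{2}\right)^{2} = \left(-68 + \left(-5\right)^{2}\right)^{2} = \left(-68 + 25\right)^{2} = \left(-43\right)^{2} = 1849$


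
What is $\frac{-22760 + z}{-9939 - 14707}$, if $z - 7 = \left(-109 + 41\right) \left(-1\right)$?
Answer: $\frac{22685}{24646} \approx 0.92043$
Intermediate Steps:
$z = 75$ ($z = 7 + \left(-109 + 41\right) \left(-1\right) = 7 - -68 = 7 + 68 = 75$)
$\frac{-22760 + z}{-9939 - 14707} = \frac{-22760 + 75}{-9939 - 14707} = - \frac{22685}{-9939 - 14707} = - \frac{22685}{-24646} = \left(-22685\right) \left(- \frac{1}{24646}\right) = \frac{22685}{24646}$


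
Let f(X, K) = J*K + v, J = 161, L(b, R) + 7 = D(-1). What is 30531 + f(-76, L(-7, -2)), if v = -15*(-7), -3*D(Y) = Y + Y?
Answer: 88849/3 ≈ 29616.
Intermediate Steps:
D(Y) = -2*Y/3 (D(Y) = -(Y + Y)/3 = -2*Y/3)
v = 105
L(b, R) = -19/3 (L(b, R) = -7 - ⅔*(-1) = -7 + ⅔ = -19/3)
f(X, K) = 105 + 161*K (f(X, K) = 161*K + 105 = 105 + 161*K)
30531 + f(-76, L(-7, -2)) = 30531 + (105 + 161*(-19/3)) = 30531 + (105 - 3059/3) = 30531 - 2744/3 = 88849/3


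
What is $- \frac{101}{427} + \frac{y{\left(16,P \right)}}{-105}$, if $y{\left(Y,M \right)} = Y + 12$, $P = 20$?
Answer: $- \frac{3223}{6405} \approx -0.5032$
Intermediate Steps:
$y{\left(Y,M \right)} = 12 + Y$
$- \frac{101}{427} + \frac{y{\left(16,P \right)}}{-105} = - \frac{101}{427} + \frac{12 + 16}{-105} = \left(-101\right) \frac{1}{427} + 28 \left(- \frac{1}{105}\right) = - \frac{101}{427} - \frac{4}{15} = - \frac{3223}{6405}$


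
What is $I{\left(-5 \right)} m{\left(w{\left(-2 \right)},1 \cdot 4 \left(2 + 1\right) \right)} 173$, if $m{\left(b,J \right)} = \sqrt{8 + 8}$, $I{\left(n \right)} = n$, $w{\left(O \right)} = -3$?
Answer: $-3460$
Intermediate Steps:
$m{\left(b,J \right)} = 4$ ($m{\left(b,J \right)} = \sqrt{16} = 4$)
$I{\left(-5 \right)} m{\left(w{\left(-2 \right)},1 \cdot 4 \left(2 + 1\right) \right)} 173 = \left(-5\right) 4 \cdot 173 = \left(-20\right) 173 = -3460$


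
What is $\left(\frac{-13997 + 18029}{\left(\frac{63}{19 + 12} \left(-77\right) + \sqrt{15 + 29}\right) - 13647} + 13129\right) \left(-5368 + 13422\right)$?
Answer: $\frac{691474694936502362}{6539471935} - \frac{2229089472 \sqrt{11}}{6539471935} \approx 1.0574 \cdot 10^{8}$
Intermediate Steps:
$\left(\frac{-13997 + 18029}{\left(\frac{63}{19 + 12} \left(-77\right) + \sqrt{15 + 29}\right) - 13647} + 13129\right) \left(-5368 + 13422\right) = \left(\frac{4032}{\left(\frac{63}{31} \left(-77\right) + \sqrt{44}\right) - 13647} + 13129\right) 8054 = \left(\frac{4032}{\left(63 \cdot \frac{1}{31} \left(-77\right) + 2 \sqrt{11}\right) - 13647} + 13129\right) 8054 = \left(\frac{4032}{\left(\frac{63}{31} \left(-77\right) + 2 \sqrt{11}\right) - 13647} + 13129\right) 8054 = \left(\frac{4032}{\left(- \frac{4851}{31} + 2 \sqrt{11}\right) - 13647} + 13129\right) 8054 = \left(\frac{4032}{- \frac{427908}{31} + 2 \sqrt{11}} + 13129\right) 8054 = \left(13129 + \frac{4032}{- \frac{427908}{31} + 2 \sqrt{11}}\right) 8054 = 105740966 + \frac{32473728}{- \frac{427908}{31} + 2 \sqrt{11}}$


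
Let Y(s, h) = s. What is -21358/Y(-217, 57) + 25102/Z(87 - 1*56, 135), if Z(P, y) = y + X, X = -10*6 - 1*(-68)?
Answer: 772848/2821 ≈ 273.96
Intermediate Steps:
X = 8 (X = -60 + 68 = 8)
Z(P, y) = 8 + y (Z(P, y) = y + 8 = 8 + y)
-21358/Y(-217, 57) + 25102/Z(87 - 1*56, 135) = -21358/(-217) + 25102/(8 + 135) = -21358*(-1/217) + 25102/143 = 21358/217 + 25102*(1/143) = 21358/217 + 2282/13 = 772848/2821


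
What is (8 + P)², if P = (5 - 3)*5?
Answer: 324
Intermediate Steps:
P = 10 (P = 2*5 = 10)
(8 + P)² = (8 + 10)² = 18² = 324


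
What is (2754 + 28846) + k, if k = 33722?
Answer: 65322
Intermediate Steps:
(2754 + 28846) + k = (2754 + 28846) + 33722 = 31600 + 33722 = 65322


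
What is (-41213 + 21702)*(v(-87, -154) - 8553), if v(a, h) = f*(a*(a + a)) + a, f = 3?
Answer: -717497514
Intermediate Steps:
v(a, h) = a + 6*a**2 (v(a, h) = 3*(a*(a + a)) + a = 3*(a*(2*a)) + a = 3*(2*a**2) + a = 6*a**2 + a = a + 6*a**2)
(-41213 + 21702)*(v(-87, -154) - 8553) = (-41213 + 21702)*(-87*(1 + 6*(-87)) - 8553) = -19511*(-87*(1 - 522) - 8553) = -19511*(-87*(-521) - 8553) = -19511*(45327 - 8553) = -19511*36774 = -717497514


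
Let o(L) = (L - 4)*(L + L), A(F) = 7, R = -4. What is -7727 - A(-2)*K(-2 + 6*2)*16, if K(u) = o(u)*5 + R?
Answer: -74479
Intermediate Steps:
o(L) = 2*L*(-4 + L) (o(L) = (-4 + L)*(2*L) = 2*L*(-4 + L))
K(u) = -4 + 10*u*(-4 + u) (K(u) = (2*u*(-4 + u))*5 - 4 = 10*u*(-4 + u) - 4 = -4 + 10*u*(-4 + u))
-7727 - A(-2)*K(-2 + 6*2)*16 = -7727 - 7*(-4 + 10*(-2 + 6*2)*(-4 + (-2 + 6*2)))*16 = -7727 - 7*(-4 + 10*(-2 + 12)*(-4 + (-2 + 12)))*16 = -7727 - 7*(-4 + 10*10*(-4 + 10))*16 = -7727 - 7*(-4 + 10*10*6)*16 = -7727 - 7*(-4 + 600)*16 = -7727 - 7*596*16 = -7727 - 4172*16 = -7727 - 1*66752 = -7727 - 66752 = -74479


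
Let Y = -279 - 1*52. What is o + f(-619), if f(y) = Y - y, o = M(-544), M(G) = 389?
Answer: 677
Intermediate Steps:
o = 389
Y = -331 (Y = -279 - 52 = -331)
f(y) = -331 - y
o + f(-619) = 389 + (-331 - 1*(-619)) = 389 + (-331 + 619) = 389 + 288 = 677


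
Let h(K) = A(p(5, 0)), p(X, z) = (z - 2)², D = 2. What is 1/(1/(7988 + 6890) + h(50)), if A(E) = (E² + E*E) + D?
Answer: 14878/505853 ≈ 0.029412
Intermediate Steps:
p(X, z) = (-2 + z)²
A(E) = 2 + 2*E² (A(E) = (E² + E*E) + 2 = (E² + E²) + 2 = 2*E² + 2 = 2 + 2*E²)
h(K) = 34 (h(K) = 2 + 2*((-2 + 0)²)² = 2 + 2*((-2)²)² = 2 + 2*4² = 2 + 2*16 = 2 + 32 = 34)
1/(1/(7988 + 6890) + h(50)) = 1/(1/(7988 + 6890) + 34) = 1/(1/14878 + 34) = 1/(505853/14878) = 14878/505853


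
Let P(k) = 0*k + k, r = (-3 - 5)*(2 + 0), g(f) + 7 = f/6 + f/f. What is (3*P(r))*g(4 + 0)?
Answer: 256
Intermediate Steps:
g(f) = -6 + f/6 (g(f) = -7 + (f/6 + f/f) = -7 + (f*(1/6) + 1) = -7 + (f/6 + 1) = -7 + (1 + f/6) = -6 + f/6)
r = -16 (r = -8*2 = -16)
P(k) = k (P(k) = 0 + k = k)
(3*P(r))*g(4 + 0) = (3*(-16))*(-6 + (4 + 0)/6) = -48*(-6 + (1/6)*4) = -48*(-6 + 2/3) = -48*(-16/3) = 256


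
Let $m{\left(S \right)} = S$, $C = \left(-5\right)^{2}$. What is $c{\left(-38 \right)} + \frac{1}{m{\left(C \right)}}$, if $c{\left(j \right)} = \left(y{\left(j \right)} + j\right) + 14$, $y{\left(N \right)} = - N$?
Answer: $\frac{351}{25} \approx 14.04$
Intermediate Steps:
$C = 25$
$c{\left(j \right)} = 14$ ($c{\left(j \right)} = \left(- j + j\right) + 14 = 0 + 14 = 14$)
$c{\left(-38 \right)} + \frac{1}{m{\left(C \right)}} = 14 + \frac{1}{25} = \frac{351}{25}$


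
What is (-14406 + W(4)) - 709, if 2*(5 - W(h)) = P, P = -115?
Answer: -30105/2 ≈ -15053.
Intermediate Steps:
W(h) = 125/2 (W(h) = 5 - ½*(-115) = 5 + 115/2 = 125/2)
(-14406 + W(4)) - 709 = (-14406 + 125/2) - 709 = -28687/2 - 709 = -30105/2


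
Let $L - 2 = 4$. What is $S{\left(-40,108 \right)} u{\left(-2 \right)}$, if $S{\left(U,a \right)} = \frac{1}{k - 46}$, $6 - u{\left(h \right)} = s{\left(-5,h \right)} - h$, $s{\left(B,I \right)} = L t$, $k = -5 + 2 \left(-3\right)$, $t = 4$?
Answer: $\frac{20}{57} \approx 0.35088$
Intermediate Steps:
$L = 6$ ($L = 2 + 4 = 6$)
$k = -11$ ($k = -5 - 6 = -11$)
$s{\left(B,I \right)} = 24$ ($s{\left(B,I \right)} = 6 \cdot 4 = 24$)
$u{\left(h \right)} = -18 + h$ ($u{\left(h \right)} = 6 - \left(24 - h\right) = 6 + \left(-24 + h\right) = -18 + h$)
$S{\left(U,a \right)} = - \frac{1}{57}$ ($S{\left(U,a \right)} = \frac{1}{-11 - 46} = \frac{1}{-57} = - \frac{1}{57}$)
$S{\left(-40,108 \right)} u{\left(-2 \right)} = - \frac{-18 - 2}{57} = \left(- \frac{1}{57}\right) \left(-20\right) = \frac{20}{57}$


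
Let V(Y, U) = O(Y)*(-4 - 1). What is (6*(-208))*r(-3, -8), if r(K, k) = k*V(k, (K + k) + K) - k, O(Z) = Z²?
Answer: -3204864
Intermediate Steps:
V(Y, U) = -5*Y² (V(Y, U) = Y²*(-4 - 1) = Y²*(-5) = -5*Y²)
r(K, k) = -k - 5*k³ (r(K, k) = k*(-5*k²) - k = -5*k³ - k = -k - 5*k³)
(6*(-208))*r(-3, -8) = (6*(-208))*(-1*(-8) - 5*(-8)³) = -1248*(8 - 5*(-512)) = -1248*(8 + 2560) = -1248*2568 = -3204864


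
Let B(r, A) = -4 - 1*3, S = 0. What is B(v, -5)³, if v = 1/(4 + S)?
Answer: -343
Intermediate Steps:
v = ¼ (v = 1/(4 + 0) = 1/4 = ¼ ≈ 0.25000)
B(r, A) = -7 (B(r, A) = -4 - 3 = -7)
B(v, -5)³ = (-7)³ = -343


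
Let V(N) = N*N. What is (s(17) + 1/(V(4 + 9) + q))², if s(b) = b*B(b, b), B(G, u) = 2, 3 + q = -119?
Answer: 2556801/2209 ≈ 1157.4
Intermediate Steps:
q = -122 (q = -3 - 119 = -122)
V(N) = N²
s(b) = 2*b (s(b) = b*2 = 2*b)
(s(17) + 1/(V(4 + 9) + q))² = (2*17 + 1/((4 + 9)² - 122))² = (34 + 1/(13² - 122))² = (34 + 1/(169 - 122))² = (34 + 1/47)² = (1599/47)² = 2556801/2209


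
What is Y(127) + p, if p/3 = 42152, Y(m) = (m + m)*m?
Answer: 158714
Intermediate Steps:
Y(m) = 2*m² (Y(m) = (2*m)*m = 2*m²)
p = 126456 (p = 3*42152 = 126456)
Y(127) + p = 2*127² + 126456 = 2*16129 + 126456 = 32258 + 126456 = 158714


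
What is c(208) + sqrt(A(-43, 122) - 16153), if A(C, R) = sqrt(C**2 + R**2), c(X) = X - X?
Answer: sqrt(-16153 + sqrt(16733)) ≈ 126.58*I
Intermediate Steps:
c(X) = 0
c(208) + sqrt(A(-43, 122) - 16153) = 0 + sqrt(sqrt((-43)**2 + 122**2) - 16153) = 0 + sqrt(sqrt(1849 + 14884) - 16153) = 0 + sqrt(sqrt(16733) - 16153) = 0 + sqrt(-16153 + sqrt(16733)) = sqrt(-16153 + sqrt(16733))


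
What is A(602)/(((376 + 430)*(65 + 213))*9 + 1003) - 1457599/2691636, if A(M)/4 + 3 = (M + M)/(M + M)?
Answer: -2940895139473/5430685168140 ≈ -0.54153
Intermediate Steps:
A(M) = -8 (A(M) = -12 + 4*((M + M)/(M + M)) = -12 + 4*((2*M)/((2*M))) = -12 + 4*((2*M)*(1/(2*M))) = -12 + 4*1 = -12 + 4 = -8)
A(602)/(((376 + 430)*(65 + 213))*9 + 1003) - 1457599/2691636 = -8/(((376 + 430)*(65 + 213))*9 + 1003) - 1457599/2691636 = -8/((806*278)*9 + 1003) - 1457599*1/2691636 = -8/(224068*9 + 1003) - 1457599/2691636 = -8/(2016612 + 1003) - 1457599/2691636 = -8/2017615 - 1457599/2691636 = -2940895139473/5430685168140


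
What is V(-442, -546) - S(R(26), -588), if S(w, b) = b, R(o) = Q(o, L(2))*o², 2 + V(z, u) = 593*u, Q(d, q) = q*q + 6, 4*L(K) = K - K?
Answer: -323192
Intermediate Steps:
L(K) = 0 (L(K) = (K - K)/4 = (¼)*0 = 0)
Q(d, q) = 6 + q² (Q(d, q) = q² + 6 = 6 + q²)
V(z, u) = -2 + 593*u
R(o) = 6*o² (R(o) = (6 + 0²)*o² = (6 + 0)*o² = 6*o²)
V(-442, -546) - S(R(26), -588) = (-2 + 593*(-546)) - 1*(-588) = (-2 - 323778) + 588 = -323780 + 588 = -323192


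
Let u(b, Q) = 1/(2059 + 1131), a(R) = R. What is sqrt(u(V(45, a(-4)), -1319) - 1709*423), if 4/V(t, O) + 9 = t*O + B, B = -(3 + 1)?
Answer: 7*I*sqrt(150130079990)/3190 ≈ 850.24*I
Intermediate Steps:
B = -4 (B = -1*4 = -4)
V(t, O) = 4/(-13 + O*t) (V(t, O) = 4/(-9 + (t*O - 4)) = 4/(-9 + (O*t - 4)) = 4/(-9 + (-4 + O*t)) = 4/(-13 + O*t))
u(b, Q) = 1/3190
sqrt(u(V(45, a(-4)), -1319) - 1709*423) = sqrt(1/3190 - 1709*423) = sqrt(1/3190 - 722907) = sqrt(-2306073329/3190) = 7*I*sqrt(150130079990)/3190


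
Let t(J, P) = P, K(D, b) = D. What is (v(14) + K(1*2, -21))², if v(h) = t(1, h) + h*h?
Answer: 44944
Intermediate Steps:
v(h) = h + h² (v(h) = h + h*h = h + h²)
(v(14) + K(1*2, -21))² = (14*(1 + 14) + 1*2)² = (14*15 + 2)² = (210 + 2)² = 212² = 44944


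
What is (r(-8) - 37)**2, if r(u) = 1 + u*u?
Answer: 784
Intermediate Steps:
r(u) = 1 + u**2
(r(-8) - 37)**2 = ((1 + (-8)**2) - 37)**2 = ((1 + 64) - 37)**2 = (65 - 37)**2 = 28**2 = 784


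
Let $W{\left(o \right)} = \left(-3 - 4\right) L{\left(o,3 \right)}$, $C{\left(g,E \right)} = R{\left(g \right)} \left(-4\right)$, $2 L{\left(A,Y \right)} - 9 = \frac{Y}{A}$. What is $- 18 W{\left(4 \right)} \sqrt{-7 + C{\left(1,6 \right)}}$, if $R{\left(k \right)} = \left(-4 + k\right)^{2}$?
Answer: $\frac{2457 i \sqrt{43}}{4} \approx 4027.9 i$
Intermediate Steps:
$L{\left(A,Y \right)} = \frac{9}{2} + \frac{Y}{2 A}$ ($L{\left(A,Y \right)} = \frac{9}{2} + \frac{Y \frac{1}{A}}{2} = \frac{9}{2} + \frac{Y}{2 A}$)
$C{\left(g,E \right)} = - 4 \left(-4 + g\right)^{2}$ ($C{\left(g,E \right)} = \left(-4 + g\right)^{2} \left(-4\right) = - 4 \left(-4 + g\right)^{2}$)
$W{\left(o \right)} = - \frac{7 \left(3 + 9 o\right)}{2 o}$ ($W{\left(o \right)} = \left(-3 - 4\right) \frac{3 + 9 o}{2 o} = - 7 \frac{3 + 9 o}{2 o} = - \frac{7 \left(3 + 9 o\right)}{2 o}$)
$- 18 W{\left(4 \right)} \sqrt{-7 + C{\left(1,6 \right)}} = - 18 \frac{21 \left(-1 - 12\right)}{2 \cdot 4} \sqrt{-7 - 4 \left(-4 + 1\right)^{2}} = - 18 \cdot \frac{21}{2} \cdot \frac{1}{4} \left(-1 - 12\right) \sqrt{-7 - 4 \left(-3\right)^{2}} = - 18 \cdot \frac{21}{2} \cdot \frac{1}{4} \left(-13\right) \sqrt{-7 - 36} = \left(-18\right) \left(- \frac{273}{8}\right) \sqrt{-7 - 36} = \frac{2457 \sqrt{-43}}{4} = \frac{2457 i \sqrt{43}}{4}$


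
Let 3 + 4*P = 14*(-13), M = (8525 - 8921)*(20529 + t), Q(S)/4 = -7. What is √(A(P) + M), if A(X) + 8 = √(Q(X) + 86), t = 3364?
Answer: √(-9461636 + √58) ≈ 3076.0*I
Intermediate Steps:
Q(S) = -28 (Q(S) = 4*(-7) = -28)
M = -9461628 (M = (8525 - 8921)*(20529 + 3364) = -396*23893 = -9461628)
P = -185/4 (P = -¾ + (14*(-13))/4 = -¾ + (¼)*(-182) = -¾ - 91/2 = -185/4 ≈ -46.250)
A(X) = -8 + √58 (A(X) = -8 + √(-28 + 86) = -8 + √58)
√(A(P) + M) = √((-8 + √58) - 9461628) = √(-9461636 + √58)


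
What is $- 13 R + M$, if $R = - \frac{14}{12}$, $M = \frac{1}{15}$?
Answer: $\frac{457}{30} \approx 15.233$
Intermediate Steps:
$M = \frac{1}{15} \approx 0.066667$
$R = - \frac{7}{6}$ ($R = \left(-14\right) \frac{1}{12} = - \frac{7}{6} \approx -1.1667$)
$- 13 R + M = \left(-13\right) \left(- \frac{7}{6}\right) + \frac{1}{15} = \frac{91}{6} + \frac{1}{15} = \frac{457}{30}$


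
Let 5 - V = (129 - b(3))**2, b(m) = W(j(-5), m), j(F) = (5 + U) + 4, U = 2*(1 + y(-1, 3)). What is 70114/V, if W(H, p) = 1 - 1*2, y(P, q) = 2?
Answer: -70114/16895 ≈ -4.1500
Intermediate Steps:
U = 6 (U = 2*(1 + 2) = 2*3 = 6)
j(F) = 15 (j(F) = (5 + 6) + 4 = 11 + 4 = 15)
W(H, p) = -1 (W(H, p) = 1 - 2 = -1)
b(m) = -1
V = -16895 (V = 5 - (129 - 1*(-1))**2 = 5 - (129 + 1)**2 = 5 - 1*130**2 = 5 - 1*16900 = 5 - 16900 = -16895)
70114/V = 70114/(-16895) = 70114*(-1/16895) = -70114/16895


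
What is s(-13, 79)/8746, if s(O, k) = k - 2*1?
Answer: 77/8746 ≈ 0.0088040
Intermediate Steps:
s(O, k) = -2 + k (s(O, k) = k - 2 = -2 + k)
s(-13, 79)/8746 = (-2 + 79)/8746 = 77*(1/8746) = 77/8746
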